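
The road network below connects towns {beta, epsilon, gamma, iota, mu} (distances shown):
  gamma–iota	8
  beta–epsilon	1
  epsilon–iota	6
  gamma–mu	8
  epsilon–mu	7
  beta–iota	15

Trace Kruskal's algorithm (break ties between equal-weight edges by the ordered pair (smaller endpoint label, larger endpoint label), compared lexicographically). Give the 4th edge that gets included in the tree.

gamma-iota

Kruskal: consider edges lightest-first.
beta–epsilon (1): add. Components now {mu} {beta,epsilon} {gamma} {iota}
epsilon–iota (6): add. Components now {mu} {beta,epsilon,iota} {gamma}
epsilon–mu (7): add. Components now {beta,epsilon,iota,mu} {gamma}
gamma–iota (8): add. Components now {beta,epsilon,gamma,iota,mu}
The 4th edge added is gamma–iota.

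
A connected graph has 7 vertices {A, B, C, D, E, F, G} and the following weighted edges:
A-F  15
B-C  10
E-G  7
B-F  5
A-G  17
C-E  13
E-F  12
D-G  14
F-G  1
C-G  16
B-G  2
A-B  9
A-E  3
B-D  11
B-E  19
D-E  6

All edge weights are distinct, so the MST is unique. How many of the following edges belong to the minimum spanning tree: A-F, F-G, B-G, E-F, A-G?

Kruskal: consider edges lightest-first.
F-G (1): add. Components now {A} {B} {C} {D} {E} {F,G}
B-G (2): add. Components now {A} {B,F,G} {C} {D} {E}
A-E (3): add. Components now {A,E} {B,F,G} {C} {D}
B-F (5): skip — B and F already connected.
D-E (6): add. Components now {A,D,E} {B,F,G} {C}
E-G (7): add. Components now {A,B,D,E,F,G} {C}
A-B (9): skip — A and B already connected.
B-C (10): add. Components now {A,B,C,D,E,F,G}
MST edge set: {F-G, B-G, A-E, D-E, E-G, B-C}.
Of the listed edges, {F-G, B-G} are in the MST → 2.

2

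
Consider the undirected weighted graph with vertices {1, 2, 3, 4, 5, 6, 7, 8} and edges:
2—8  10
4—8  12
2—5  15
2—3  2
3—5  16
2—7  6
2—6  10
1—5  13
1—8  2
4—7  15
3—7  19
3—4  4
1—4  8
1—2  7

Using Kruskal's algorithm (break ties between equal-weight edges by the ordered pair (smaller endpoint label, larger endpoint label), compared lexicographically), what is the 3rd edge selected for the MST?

3-4

Sort edges by weight, then run Kruskal:
1—8 (2): add — endpoints in different components.
2—3 (2): add — endpoints in different components.
3—4 (4): add — endpoints in different components.
2—7 (6): add — endpoints in different components.
1—2 (7): add — endpoints in different components.
1—4 (8): skip — 1 and 4 already connected.
2—6 (10): add — endpoints in different components.
2—8 (10): skip — 2 and 8 already connected.
4—8 (12): skip — 4 and 8 already connected.
1—5 (13): add — endpoints in different components.
The 3rd edge added is 3—4.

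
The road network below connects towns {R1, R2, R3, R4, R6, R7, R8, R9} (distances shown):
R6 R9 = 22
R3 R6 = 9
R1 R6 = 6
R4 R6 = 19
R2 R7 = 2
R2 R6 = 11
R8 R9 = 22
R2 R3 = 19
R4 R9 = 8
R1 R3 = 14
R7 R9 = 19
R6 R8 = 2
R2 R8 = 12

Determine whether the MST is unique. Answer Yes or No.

Sort edges by weight, then run Kruskal:
R2 R7 (2): add — endpoints in different components.
R6 R8 (2): add — endpoints in different components.
R1 R6 (6): add — endpoints in different components.
R4 R9 (8): add — endpoints in different components.
R3 R6 (9): add — endpoints in different components.
R2 R6 (11): add — endpoints in different components.
R2 R8 (12): skip — R2 and R8 already connected.
R1 R3 (14): skip — R3 and R1 already connected.
R2 R3 (19): skip — R3 and R2 already connected.
R4 R6 (19): add — endpoints in different components.
Non-tree edge R7 R9 has weight 19, equal to the heaviest edge on its tree cycle — swapping gives another MST of the same weight. Not unique.

No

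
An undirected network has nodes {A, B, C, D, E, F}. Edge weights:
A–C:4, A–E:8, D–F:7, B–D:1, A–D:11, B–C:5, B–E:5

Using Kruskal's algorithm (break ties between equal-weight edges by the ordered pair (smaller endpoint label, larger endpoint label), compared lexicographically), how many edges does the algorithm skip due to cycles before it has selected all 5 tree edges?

Sort edges by weight, then run Kruskal:
B–D (1): add — endpoints in different components.
A–C (4): add — endpoints in different components.
B–C (5): add — endpoints in different components.
B–E (5): add — endpoints in different components.
D–F (7): add — endpoints in different components.
Edges rejected before the tree was complete: 0.

0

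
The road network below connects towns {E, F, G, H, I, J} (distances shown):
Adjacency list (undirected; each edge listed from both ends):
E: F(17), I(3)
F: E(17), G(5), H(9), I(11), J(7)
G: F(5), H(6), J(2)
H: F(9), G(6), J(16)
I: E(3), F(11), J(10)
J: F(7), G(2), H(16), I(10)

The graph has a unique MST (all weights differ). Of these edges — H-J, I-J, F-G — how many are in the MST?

2

Kruskal's algorithm — process edges by increasing weight (ties by edge label):
G-J (2): add. Components now {E} {F} {G,J} {H} {I}
E-I (3): add. Components now {E,I} {F} {G,J} {H}
F-G (5): add. Components now {E,I} {F,G,J} {H}
G-H (6): add. Components now {E,I} {F,G,H,J}
F-J (7): skip — F and J already connected.
F-H (9): skip — F and H already connected.
I-J (10): add. Components now {E,F,G,H,I,J}
MST edge set: {G-J, E-I, F-G, G-H, I-J}.
Of the listed edges, {I-J, F-G} are in the MST → 2.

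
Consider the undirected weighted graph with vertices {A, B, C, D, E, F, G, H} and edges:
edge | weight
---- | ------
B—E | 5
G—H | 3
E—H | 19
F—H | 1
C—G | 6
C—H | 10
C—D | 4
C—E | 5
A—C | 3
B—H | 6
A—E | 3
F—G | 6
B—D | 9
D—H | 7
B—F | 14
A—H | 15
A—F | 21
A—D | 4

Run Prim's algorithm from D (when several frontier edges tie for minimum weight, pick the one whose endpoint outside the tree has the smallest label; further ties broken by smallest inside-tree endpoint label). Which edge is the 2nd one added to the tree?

A-C

Prim, starting at D.
Step 1: cheapest edge leaving the tree is A—D (4); add A.
Step 2: cheapest edge leaving the tree is A—C (3); add C.
Step 3: cheapest edge leaving the tree is A—E (3); add E.
Step 4: cheapest edge leaving the tree is B—E (5); add B.
Step 5: cheapest edge leaving the tree is C—G (6); add G.
Step 6: cheapest edge leaving the tree is G—H (3); add H.
Step 7: cheapest edge leaving the tree is F—H (1); add F.
The 2nd edge added is A—C.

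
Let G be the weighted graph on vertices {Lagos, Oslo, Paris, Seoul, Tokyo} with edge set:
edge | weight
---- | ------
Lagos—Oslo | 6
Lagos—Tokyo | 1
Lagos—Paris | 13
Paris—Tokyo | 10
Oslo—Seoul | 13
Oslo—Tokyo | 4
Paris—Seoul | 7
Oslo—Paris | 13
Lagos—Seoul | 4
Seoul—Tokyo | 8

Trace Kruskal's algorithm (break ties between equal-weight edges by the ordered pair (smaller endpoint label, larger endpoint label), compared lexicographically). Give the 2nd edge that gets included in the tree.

Kruskal's algorithm — process edges by increasing weight (ties by edge label):
Lagos—Tokyo (1): add — endpoints in different components.
Lagos—Seoul (4): add — endpoints in different components.
Oslo—Tokyo (4): add — endpoints in different components.
Lagos—Oslo (6): skip — Oslo and Lagos already connected.
Paris—Seoul (7): add — endpoints in different components.
The 2nd edge added is Lagos—Seoul.

Lagos-Seoul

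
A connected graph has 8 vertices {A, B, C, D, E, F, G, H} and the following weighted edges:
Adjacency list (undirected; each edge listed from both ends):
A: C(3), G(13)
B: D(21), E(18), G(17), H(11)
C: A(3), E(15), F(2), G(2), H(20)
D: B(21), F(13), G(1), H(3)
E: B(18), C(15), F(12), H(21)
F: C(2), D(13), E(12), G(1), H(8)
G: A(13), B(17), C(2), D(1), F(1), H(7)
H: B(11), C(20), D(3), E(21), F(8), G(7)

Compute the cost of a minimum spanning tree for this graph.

Prim, starting at B.
Step 1: cheapest edge leaving the tree is B–H (11); add H.
Step 2: cheapest edge leaving the tree is D–H (3); add D.
Step 3: cheapest edge leaving the tree is D–G (1); add G.
Step 4: cheapest edge leaving the tree is F–G (1); add F.
Step 5: cheapest edge leaving the tree is C–F (2); add C.
Step 6: cheapest edge leaving the tree is A–C (3); add A.
Step 7: cheapest edge leaving the tree is E–F (12); add E.
MST edges: B–H, D–H, D–G, F–G, C–F, A–C, E–F; total weight 11+3+1+1+2+3+12 = 33.

33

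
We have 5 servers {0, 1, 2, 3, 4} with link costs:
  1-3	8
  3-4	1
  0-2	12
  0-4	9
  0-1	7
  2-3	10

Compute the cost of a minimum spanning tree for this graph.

Prim's algorithm from 4:
Step 1: cheapest edge leaving the tree is 3-4 (1); add 3.
Step 2: cheapest edge leaving the tree is 1-3 (8); add 1.
Step 3: cheapest edge leaving the tree is 0-1 (7); add 0.
Step 4: cheapest edge leaving the tree is 2-3 (10); add 2.
MST edges: 3-4, 1-3, 0-1, 2-3; total weight 1+8+7+10 = 26.

26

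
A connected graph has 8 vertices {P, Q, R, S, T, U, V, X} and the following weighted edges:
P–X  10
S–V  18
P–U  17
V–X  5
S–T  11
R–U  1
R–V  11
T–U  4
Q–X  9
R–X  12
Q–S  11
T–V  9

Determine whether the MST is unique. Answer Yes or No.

Sort edges by weight, then run Kruskal:
R–U (1): add — endpoints in different components.
T–U (4): add — endpoints in different components.
V–X (5): add — endpoints in different components.
Q–X (9): add — endpoints in different components.
T–V (9): add — endpoints in different components.
P–X (10): add — endpoints in different components.
Q–S (11): add — endpoints in different components.
Non-tree edge S–T has weight 11, equal to the heaviest edge on its tree cycle — swapping gives another MST of the same weight. Not unique.

No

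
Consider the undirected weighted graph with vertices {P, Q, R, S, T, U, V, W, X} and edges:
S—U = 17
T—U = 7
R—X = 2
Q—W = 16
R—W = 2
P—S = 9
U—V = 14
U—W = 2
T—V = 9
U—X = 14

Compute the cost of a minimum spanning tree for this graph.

64

Kruskal's algorithm — process edges by increasing weight (ties by edge label):
R—W (2): add — endpoints in different components.
R—X (2): add — endpoints in different components.
U—W (2): add — endpoints in different components.
T—U (7): add — endpoints in different components.
P—S (9): add — endpoints in different components.
T—V (9): add — endpoints in different components.
U—V (14): skip — U and V already connected.
U—X (14): skip — U and X already connected.
Q—W (16): add — endpoints in different components.
S—U (17): add — endpoints in different components.
MST edges: R—W, R—X, U—W, T—U, P—S, T—V, Q—W, S—U; total weight 2+2+2+7+9+9+16+17 = 64.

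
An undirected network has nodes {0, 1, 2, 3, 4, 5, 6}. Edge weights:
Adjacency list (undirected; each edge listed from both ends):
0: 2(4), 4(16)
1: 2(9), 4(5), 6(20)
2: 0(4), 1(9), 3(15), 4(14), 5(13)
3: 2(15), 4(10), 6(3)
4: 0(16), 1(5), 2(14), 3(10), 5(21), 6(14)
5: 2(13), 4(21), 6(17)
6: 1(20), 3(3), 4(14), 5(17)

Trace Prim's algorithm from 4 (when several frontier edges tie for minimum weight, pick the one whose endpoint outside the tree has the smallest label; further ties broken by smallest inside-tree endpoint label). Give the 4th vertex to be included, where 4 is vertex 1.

Prim, starting at 4.
Step 1: cheapest edge leaving the tree is 1 4 (5); add 1.
Step 2: cheapest edge leaving the tree is 1 2 (9); add 2.
Step 3: cheapest edge leaving the tree is 0 2 (4); add 0.
Step 4: cheapest edge leaving the tree is 3 4 (10); add 3.
Step 5: cheapest edge leaving the tree is 3 6 (3); add 6.
Step 6: cheapest edge leaving the tree is 2 5 (13); add 5.
Vertex order: 4, 1, 2, 0, 3, 6, 5. The 4th vertex is 0.

0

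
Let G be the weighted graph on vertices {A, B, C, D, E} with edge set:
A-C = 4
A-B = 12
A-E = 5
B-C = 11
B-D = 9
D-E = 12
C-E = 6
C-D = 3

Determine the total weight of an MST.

Prim's algorithm from D:
Step 1: cheapest edge leaving the tree is C-D (3); add C.
Step 2: cheapest edge leaving the tree is A-C (4); add A.
Step 3: cheapest edge leaving the tree is A-E (5); add E.
Step 4: cheapest edge leaving the tree is B-D (9); add B.
MST edges: C-D, A-C, A-E, B-D; total weight 3+4+5+9 = 21.

21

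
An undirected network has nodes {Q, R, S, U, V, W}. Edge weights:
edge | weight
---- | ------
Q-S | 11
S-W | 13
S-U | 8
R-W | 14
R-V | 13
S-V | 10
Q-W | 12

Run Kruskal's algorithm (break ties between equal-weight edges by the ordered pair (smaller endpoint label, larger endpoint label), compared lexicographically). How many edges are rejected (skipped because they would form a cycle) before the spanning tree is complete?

0

Sort edges by weight, then run Kruskal:
S-U (8): add. Components now {R} {W} {V} {S,U} {Q}
S-V (10): add. Components now {R} {W} {S,U,V} {Q}
Q-S (11): add. Components now {R} {W} {Q,S,U,V}
Q-W (12): add. Components now {R} {Q,S,U,V,W}
R-V (13): add. Components now {Q,R,S,U,V,W}
Edges rejected before the tree was complete: 0.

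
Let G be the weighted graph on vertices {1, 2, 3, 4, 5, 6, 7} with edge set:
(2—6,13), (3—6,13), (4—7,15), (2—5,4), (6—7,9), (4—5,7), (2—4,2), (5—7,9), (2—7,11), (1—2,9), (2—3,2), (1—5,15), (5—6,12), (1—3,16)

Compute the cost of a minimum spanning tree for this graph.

35

Grow the tree from 4 using Prim:
Step 1: frontier [2—4 2, 4—5 7, 4—7 15] → take 2—4 (2); add 2.
Step 2: frontier [2—3 2, 2—5 4, 1—2 9, 2—7 11, 2—6 13, 4—5 7, 4—7 15] → take 2—3 (2); add 3.
Step 3: frontier [2—5 4, 1—2 9, 2—7 11, 2—6 13, 3—6 13, 1—3 16, 4—5 7, 4—7 15] → take 2—5 (4); add 5.
Step 4: frontier [1—2 9, 2—7 11, 2—6 13, 3—6 13, 1—3 16, 4—7 15, 5—7 9, 5—6 12, 1—5 15] → take 1—2 (9); add 1.
Step 5: frontier [2—7 11, 2—6 13, 3—6 13, 4—7 15, 5—7 9, 5—6 12] → take 5—7 (9); add 7.
Step 6: frontier [2—6 13, 3—6 13, 5—6 12, 6—7 9] → take 6—7 (9); add 6.
MST edges: 2—4, 2—3, 2—5, 1—2, 5—7, 6—7; total weight 2+2+4+9+9+9 = 35.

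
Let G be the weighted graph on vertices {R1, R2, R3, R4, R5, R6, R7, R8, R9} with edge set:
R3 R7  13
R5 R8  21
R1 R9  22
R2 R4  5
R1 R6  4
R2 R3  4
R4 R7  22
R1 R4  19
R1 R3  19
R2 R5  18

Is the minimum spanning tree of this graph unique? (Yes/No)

No

Kruskal: consider edges lightest-first.
R1 R6 (4): add — endpoints in different components.
R2 R3 (4): add — endpoints in different components.
R2 R4 (5): add — endpoints in different components.
R3 R7 (13): add — endpoints in different components.
R2 R5 (18): add — endpoints in different components.
R1 R3 (19): add — endpoints in different components.
R1 R4 (19): skip — R4 and R1 already connected.
R5 R8 (21): add — endpoints in different components.
R1 R9 (22): add — endpoints in different components.
Non-tree edge R1 R4 has weight 19, equal to the heaviest edge on its tree cycle — swapping gives another MST of the same weight. Not unique.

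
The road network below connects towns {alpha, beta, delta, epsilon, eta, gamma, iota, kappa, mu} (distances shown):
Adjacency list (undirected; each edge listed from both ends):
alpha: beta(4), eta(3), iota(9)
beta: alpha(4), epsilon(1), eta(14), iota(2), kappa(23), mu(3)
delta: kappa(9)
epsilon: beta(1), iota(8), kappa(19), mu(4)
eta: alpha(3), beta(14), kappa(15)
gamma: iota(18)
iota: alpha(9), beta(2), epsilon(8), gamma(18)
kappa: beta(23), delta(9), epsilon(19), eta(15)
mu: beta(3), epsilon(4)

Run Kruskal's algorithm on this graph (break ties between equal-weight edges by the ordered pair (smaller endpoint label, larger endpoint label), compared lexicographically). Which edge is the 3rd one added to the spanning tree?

Kruskal: consider edges lightest-first.
beta–epsilon (1): add — endpoints in different components.
beta–iota (2): add — endpoints in different components.
alpha–eta (3): add — endpoints in different components.
beta–mu (3): add — endpoints in different components.
alpha–beta (4): add — endpoints in different components.
epsilon–mu (4): skip — epsilon and mu already connected.
epsilon–iota (8): skip — epsilon and iota already connected.
alpha–iota (9): skip — alpha and iota already connected.
delta–kappa (9): add — endpoints in different components.
beta–eta (14): skip — beta and eta already connected.
eta–kappa (15): add — endpoints in different components.
gamma–iota (18): add — endpoints in different components.
The 3rd edge added is alpha–eta.

alpha-eta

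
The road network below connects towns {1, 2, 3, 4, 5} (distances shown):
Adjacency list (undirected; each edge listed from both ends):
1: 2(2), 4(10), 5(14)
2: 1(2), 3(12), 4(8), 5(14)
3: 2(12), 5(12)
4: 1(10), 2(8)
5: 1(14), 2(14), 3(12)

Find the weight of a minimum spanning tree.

34

Sort edges by weight, then run Kruskal:
1–2 (2): add. Components now {1,2} {3} {4} {5}
2–4 (8): add. Components now {1,2,4} {3} {5}
1–4 (10): skip — 1 and 4 already connected.
2–3 (12): add. Components now {1,2,3,4} {5}
3–5 (12): add. Components now {1,2,3,4,5}
MST edges: 1–2, 2–4, 2–3, 3–5; total weight 2+8+12+12 = 34.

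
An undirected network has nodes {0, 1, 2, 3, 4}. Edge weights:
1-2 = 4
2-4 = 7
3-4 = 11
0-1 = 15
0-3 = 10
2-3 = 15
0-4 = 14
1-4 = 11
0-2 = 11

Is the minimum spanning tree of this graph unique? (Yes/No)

No

Kruskal's algorithm — process edges by increasing weight (ties by edge label):
1-2 (4): add — endpoints in different components.
2-4 (7): add — endpoints in different components.
0-3 (10): add — endpoints in different components.
0-2 (11): add — endpoints in different components.
Non-tree edge 3-4 has weight 11, equal to the heaviest edge on its tree cycle — swapping gives another MST of the same weight. Not unique.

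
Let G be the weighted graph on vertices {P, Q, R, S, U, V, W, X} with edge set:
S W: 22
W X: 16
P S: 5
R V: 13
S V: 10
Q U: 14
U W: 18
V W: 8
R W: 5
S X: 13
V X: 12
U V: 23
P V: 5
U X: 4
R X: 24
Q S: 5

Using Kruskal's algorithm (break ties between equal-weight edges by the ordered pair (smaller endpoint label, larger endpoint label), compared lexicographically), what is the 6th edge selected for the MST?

V-W

Kruskal: consider edges lightest-first.
U X (4): add — endpoints in different components.
P S (5): add — endpoints in different components.
P V (5): add — endpoints in different components.
Q S (5): add — endpoints in different components.
R W (5): add — endpoints in different components.
V W (8): add — endpoints in different components.
S V (10): skip — V and S already connected.
V X (12): add — endpoints in different components.
The 6th edge added is V W.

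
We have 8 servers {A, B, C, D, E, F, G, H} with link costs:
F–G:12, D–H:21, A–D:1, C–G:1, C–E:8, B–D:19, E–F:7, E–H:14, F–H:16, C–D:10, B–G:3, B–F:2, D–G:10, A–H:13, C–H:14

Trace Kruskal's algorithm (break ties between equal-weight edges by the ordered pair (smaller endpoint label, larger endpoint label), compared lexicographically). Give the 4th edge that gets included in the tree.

B-G

Kruskal's algorithm — process edges by increasing weight (ties by edge label):
A–D (1): add — endpoints in different components.
C–G (1): add — endpoints in different components.
B–F (2): add — endpoints in different components.
B–G (3): add — endpoints in different components.
E–F (7): add — endpoints in different components.
C–E (8): skip — C and E already connected.
C–D (10): add — endpoints in different components.
D–G (10): skip — D and G already connected.
F–G (12): skip — F and G already connected.
A–H (13): add — endpoints in different components.
The 4th edge added is B–G.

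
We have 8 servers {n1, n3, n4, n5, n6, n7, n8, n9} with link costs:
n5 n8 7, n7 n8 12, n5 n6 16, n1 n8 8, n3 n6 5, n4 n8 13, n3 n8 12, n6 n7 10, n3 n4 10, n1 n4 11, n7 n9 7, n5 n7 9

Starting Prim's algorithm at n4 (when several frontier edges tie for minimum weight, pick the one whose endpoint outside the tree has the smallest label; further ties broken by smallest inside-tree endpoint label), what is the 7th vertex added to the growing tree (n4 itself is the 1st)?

Prim, starting at n4.
Step 1: frontier [n3 n4 10, n1 n4 11, n4 n8 13] → take n3 n4 (10); add n3.
Step 2: frontier [n3 n6 5, n3 n8 12, n1 n4 11, n4 n8 13] → take n3 n6 (5); add n6.
Step 3: frontier [n3 n8 12, n1 n4 11, n4 n8 13, n6 n7 10, n5 n6 16] → take n6 n7 (10); add n7.
Step 4: frontier [n3 n8 12, n1 n4 11, n4 n8 13, n5 n6 16, n7 n9 7, n5 n7 9, n7 n8 12] → take n7 n9 (7); add n9.
Step 5: frontier [n3 n8 12, n1 n4 11, n4 n8 13, n5 n6 16, n5 n7 9, n7 n8 12] → take n5 n7 (9); add n5.
Step 6: frontier [n3 n8 12, n1 n4 11, n4 n8 13, n5 n8 7, n7 n8 12] → take n5 n8 (7); add n8.
Step 7: frontier [n1 n4 11, n1 n8 8] → take n1 n8 (8); add n1.
Vertex order: n4, n3, n6, n7, n9, n5, n8, n1. The 7th vertex is n8.

n8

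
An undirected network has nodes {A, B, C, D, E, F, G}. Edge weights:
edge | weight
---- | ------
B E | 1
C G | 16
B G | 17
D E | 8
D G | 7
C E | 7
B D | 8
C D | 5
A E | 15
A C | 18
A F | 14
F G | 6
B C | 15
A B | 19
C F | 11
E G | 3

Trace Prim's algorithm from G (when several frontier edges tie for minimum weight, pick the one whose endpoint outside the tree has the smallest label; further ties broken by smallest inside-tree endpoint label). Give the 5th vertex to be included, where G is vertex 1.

C

Prim's algorithm from G:
Step 1: cheapest edge leaving the tree is E G (3); add E.
Step 2: cheapest edge leaving the tree is B E (1); add B.
Step 3: cheapest edge leaving the tree is F G (6); add F.
Step 4: cheapest edge leaving the tree is C E (7); add C.
Step 5: cheapest edge leaving the tree is C D (5); add D.
Step 6: cheapest edge leaving the tree is A F (14); add A.
Vertex order: G, E, B, F, C, D, A. The 5th vertex is C.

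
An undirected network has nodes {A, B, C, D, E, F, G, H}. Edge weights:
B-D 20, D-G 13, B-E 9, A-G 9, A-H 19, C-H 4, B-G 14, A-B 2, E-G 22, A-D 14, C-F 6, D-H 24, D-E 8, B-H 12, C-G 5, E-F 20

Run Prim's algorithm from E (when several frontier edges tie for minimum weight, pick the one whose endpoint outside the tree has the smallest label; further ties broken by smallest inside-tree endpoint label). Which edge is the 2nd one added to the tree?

B-E

Prim's algorithm from E:
Step 1: cheapest edge leaving the tree is D-E (8); add D.
Step 2: cheapest edge leaving the tree is B-E (9); add B.
Step 3: cheapest edge leaving the tree is A-B (2); add A.
Step 4: cheapest edge leaving the tree is A-G (9); add G.
Step 5: cheapest edge leaving the tree is C-G (5); add C.
Step 6: cheapest edge leaving the tree is C-H (4); add H.
Step 7: cheapest edge leaving the tree is C-F (6); add F.
The 2nd edge added is B-E.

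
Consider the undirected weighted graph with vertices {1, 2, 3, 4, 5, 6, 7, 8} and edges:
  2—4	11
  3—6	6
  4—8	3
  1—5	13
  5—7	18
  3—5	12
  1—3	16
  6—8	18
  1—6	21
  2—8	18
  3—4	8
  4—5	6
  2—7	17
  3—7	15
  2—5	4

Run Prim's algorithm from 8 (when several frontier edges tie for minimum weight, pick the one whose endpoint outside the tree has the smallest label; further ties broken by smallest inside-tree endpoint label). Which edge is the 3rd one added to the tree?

2-5

Prim, starting at 8.
Step 1: cheapest edge leaving the tree is 4—8 (3); add 4.
Step 2: cheapest edge leaving the tree is 4—5 (6); add 5.
Step 3: cheapest edge leaving the tree is 2—5 (4); add 2.
Step 4: cheapest edge leaving the tree is 3—4 (8); add 3.
Step 5: cheapest edge leaving the tree is 3—6 (6); add 6.
Step 6: cheapest edge leaving the tree is 1—5 (13); add 1.
Step 7: cheapest edge leaving the tree is 3—7 (15); add 7.
The 3rd edge added is 2—5.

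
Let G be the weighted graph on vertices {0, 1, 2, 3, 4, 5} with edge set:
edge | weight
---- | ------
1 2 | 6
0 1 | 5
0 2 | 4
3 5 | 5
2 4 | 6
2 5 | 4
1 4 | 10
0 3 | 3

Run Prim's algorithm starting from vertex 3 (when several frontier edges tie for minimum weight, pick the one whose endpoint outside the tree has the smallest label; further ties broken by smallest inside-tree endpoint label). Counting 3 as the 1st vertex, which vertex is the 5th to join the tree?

Prim, starting at 3.
Step 1: frontier [0 3 3, 3 5 5] → take 0 3 (3); add 0.
Step 2: frontier [0 2 4, 0 1 5, 3 5 5] → take 0 2 (4); add 2.
Step 3: frontier [0 1 5, 2 5 4, 1 2 6, 2 4 6, 3 5 5] → take 2 5 (4); add 5.
Step 4: frontier [0 1 5, 1 2 6, 2 4 6] → take 0 1 (5); add 1.
Step 5: frontier [1 4 10, 2 4 6] → take 2 4 (6); add 4.
Vertex order: 3, 0, 2, 5, 1, 4. The 5th vertex is 1.

1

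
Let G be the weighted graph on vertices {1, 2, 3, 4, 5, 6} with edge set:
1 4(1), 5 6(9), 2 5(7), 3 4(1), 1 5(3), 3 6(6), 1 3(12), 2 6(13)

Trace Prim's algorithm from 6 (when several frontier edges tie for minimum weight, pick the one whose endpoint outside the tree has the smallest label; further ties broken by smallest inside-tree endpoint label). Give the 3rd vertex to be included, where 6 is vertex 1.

4

Grow the tree from 6 using Prim:
Step 1: frontier [3 6 6, 5 6 9, 2 6 13] → take 3 6 (6); add 3.
Step 2: frontier [3 4 1, 1 3 12, 5 6 9, 2 6 13] → take 3 4 (1); add 4.
Step 3: frontier [1 3 12, 1 4 1, 5 6 9, 2 6 13] → take 1 4 (1); add 1.
Step 4: frontier [1 5 3, 5 6 9, 2 6 13] → take 1 5 (3); add 5.
Step 5: frontier [2 5 7, 2 6 13] → take 2 5 (7); add 2.
Vertex order: 6, 3, 4, 1, 5, 2. The 3rd vertex is 4.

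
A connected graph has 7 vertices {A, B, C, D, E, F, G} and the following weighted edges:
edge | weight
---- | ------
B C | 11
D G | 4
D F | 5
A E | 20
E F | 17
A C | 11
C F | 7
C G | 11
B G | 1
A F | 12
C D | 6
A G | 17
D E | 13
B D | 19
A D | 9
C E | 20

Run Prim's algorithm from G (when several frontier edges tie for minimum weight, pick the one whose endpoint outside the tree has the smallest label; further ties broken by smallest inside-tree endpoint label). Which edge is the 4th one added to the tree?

C-D

Prim, starting at G.
Step 1: cheapest edge leaving the tree is B G (1); add B.
Step 2: cheapest edge leaving the tree is D G (4); add D.
Step 3: cheapest edge leaving the tree is D F (5); add F.
Step 4: cheapest edge leaving the tree is C D (6); add C.
Step 5: cheapest edge leaving the tree is A D (9); add A.
Step 6: cheapest edge leaving the tree is D E (13); add E.
The 4th edge added is C D.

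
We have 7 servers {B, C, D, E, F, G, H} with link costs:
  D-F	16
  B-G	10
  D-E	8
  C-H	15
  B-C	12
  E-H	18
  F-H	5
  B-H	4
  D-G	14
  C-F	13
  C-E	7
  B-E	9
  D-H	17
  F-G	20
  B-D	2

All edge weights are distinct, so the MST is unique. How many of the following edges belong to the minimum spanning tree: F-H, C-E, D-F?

2

Kruskal's algorithm — process edges by increasing weight (ties by edge label):
B-D (2): add. Components now {B,D} {C} {E} {F} {G} {H}
B-H (4): add. Components now {B,D,H} {C} {E} {F} {G}
F-H (5): add. Components now {B,D,F,H} {C} {E} {G}
C-E (7): add. Components now {B,D,F,H} {C,E} {G}
D-E (8): add. Components now {B,C,D,E,F,H} {G}
B-E (9): skip — B and E already connected.
B-G (10): add. Components now {B,C,D,E,F,G,H}
MST edge set: {B-D, B-H, F-H, C-E, D-E, B-G}.
Of the listed edges, {F-H, C-E} are in the MST → 2.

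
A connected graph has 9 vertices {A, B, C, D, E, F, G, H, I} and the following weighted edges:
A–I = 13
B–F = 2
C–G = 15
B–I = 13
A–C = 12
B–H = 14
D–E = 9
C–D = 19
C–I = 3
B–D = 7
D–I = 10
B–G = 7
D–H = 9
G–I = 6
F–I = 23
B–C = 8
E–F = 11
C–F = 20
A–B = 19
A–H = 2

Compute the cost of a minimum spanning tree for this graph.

Sort edges by weight, then run Kruskal:
A–H (2): add — endpoints in different components.
B–F (2): add — endpoints in different components.
C–I (3): add — endpoints in different components.
G–I (6): add — endpoints in different components.
B–D (7): add — endpoints in different components.
B–G (7): add — endpoints in different components.
B–C (8): skip — B and C already connected.
D–E (9): add — endpoints in different components.
D–H (9): add — endpoints in different components.
MST edges: A–H, B–F, C–I, G–I, B–D, B–G, D–E, D–H; total weight 2+2+3+6+7+7+9+9 = 45.

45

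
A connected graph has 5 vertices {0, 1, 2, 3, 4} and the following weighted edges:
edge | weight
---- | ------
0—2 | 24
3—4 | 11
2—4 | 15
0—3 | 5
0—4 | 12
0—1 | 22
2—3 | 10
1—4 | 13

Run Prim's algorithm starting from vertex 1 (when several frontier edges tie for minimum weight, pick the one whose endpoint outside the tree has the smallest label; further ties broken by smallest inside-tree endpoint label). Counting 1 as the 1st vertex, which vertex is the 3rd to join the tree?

Prim's algorithm from 1:
Step 1: cheapest edge leaving the tree is 1—4 (13); add 4.
Step 2: cheapest edge leaving the tree is 3—4 (11); add 3.
Step 3: cheapest edge leaving the tree is 0—3 (5); add 0.
Step 4: cheapest edge leaving the tree is 2—3 (10); add 2.
Vertex order: 1, 4, 3, 0, 2. The 3rd vertex is 3.

3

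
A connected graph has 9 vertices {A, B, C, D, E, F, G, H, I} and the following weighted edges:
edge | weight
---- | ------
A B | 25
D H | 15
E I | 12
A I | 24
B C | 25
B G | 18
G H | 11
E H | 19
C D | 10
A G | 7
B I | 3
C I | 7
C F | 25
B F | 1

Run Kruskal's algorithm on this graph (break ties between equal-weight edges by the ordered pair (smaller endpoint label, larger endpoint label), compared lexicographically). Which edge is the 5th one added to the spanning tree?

Kruskal: consider edges lightest-first.
B F (1): add — endpoints in different components.
B I (3): add — endpoints in different components.
A G (7): add — endpoints in different components.
C I (7): add — endpoints in different components.
C D (10): add — endpoints in different components.
G H (11): add — endpoints in different components.
E I (12): add — endpoints in different components.
D H (15): add — endpoints in different components.
The 5th edge added is C D.

C-D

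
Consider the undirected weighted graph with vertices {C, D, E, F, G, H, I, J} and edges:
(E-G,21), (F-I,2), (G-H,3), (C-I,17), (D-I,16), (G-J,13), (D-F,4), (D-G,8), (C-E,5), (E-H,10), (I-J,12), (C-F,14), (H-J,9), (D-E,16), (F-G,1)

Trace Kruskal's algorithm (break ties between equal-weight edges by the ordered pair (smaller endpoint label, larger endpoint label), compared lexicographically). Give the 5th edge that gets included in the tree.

Kruskal: consider edges lightest-first.
F-G (1): add — endpoints in different components.
F-I (2): add — endpoints in different components.
G-H (3): add — endpoints in different components.
D-F (4): add — endpoints in different components.
C-E (5): add — endpoints in different components.
D-G (8): skip — D and G already connected.
H-J (9): add — endpoints in different components.
E-H (10): add — endpoints in different components.
The 5th edge added is C-E.

C-E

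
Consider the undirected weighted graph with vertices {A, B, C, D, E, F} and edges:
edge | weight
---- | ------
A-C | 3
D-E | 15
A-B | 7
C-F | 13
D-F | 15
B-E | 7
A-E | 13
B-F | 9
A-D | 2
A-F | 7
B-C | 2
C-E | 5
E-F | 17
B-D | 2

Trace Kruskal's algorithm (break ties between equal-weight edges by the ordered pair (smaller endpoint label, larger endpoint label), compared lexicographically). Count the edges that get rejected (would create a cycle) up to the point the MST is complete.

Kruskal: consider edges lightest-first.
A-D (2): add. Components now {A,D} {B} {C} {E} {F}
B-C (2): add. Components now {A,D} {B,C} {E} {F}
B-D (2): add. Components now {A,B,C,D} {E} {F}
A-C (3): skip — A and C already connected.
C-E (5): add. Components now {A,B,C,D,E} {F}
A-B (7): skip — A and B already connected.
A-F (7): add. Components now {A,B,C,D,E,F}
Edges rejected before the tree was complete: 2.

2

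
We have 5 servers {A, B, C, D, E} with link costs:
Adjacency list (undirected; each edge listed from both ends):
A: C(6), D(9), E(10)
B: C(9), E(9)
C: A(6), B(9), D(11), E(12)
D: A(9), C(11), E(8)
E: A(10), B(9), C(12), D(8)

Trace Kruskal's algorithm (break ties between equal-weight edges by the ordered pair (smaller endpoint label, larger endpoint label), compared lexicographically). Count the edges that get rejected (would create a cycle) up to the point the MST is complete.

Kruskal: consider edges lightest-first.
A–C (6): add. Components now {A,C} {B} {D} {E}
D–E (8): add. Components now {A,C} {B} {D,E}
A–D (9): add. Components now {A,C,D,E} {B}
B–C (9): add. Components now {A,B,C,D,E}
Edges rejected before the tree was complete: 0.

0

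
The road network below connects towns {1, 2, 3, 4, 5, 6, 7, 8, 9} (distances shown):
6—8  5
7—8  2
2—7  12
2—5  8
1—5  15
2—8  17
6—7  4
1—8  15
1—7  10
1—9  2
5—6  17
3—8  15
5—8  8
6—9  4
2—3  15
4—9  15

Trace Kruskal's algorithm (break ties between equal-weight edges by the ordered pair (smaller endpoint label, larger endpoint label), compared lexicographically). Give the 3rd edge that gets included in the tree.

6-7

Kruskal's algorithm — process edges by increasing weight (ties by edge label):
1—9 (2): add — endpoints in different components.
7—8 (2): add — endpoints in different components.
6—7 (4): add — endpoints in different components.
6—9 (4): add — endpoints in different components.
6—8 (5): skip — 6 and 8 already connected.
2—5 (8): add — endpoints in different components.
5—8 (8): add — endpoints in different components.
1—7 (10): skip — 1 and 7 already connected.
2—7 (12): skip — 2 and 7 already connected.
1—5 (15): skip — 1 and 5 already connected.
1—8 (15): skip — 1 and 8 already connected.
2—3 (15): add — endpoints in different components.
3—8 (15): skip — 3 and 8 already connected.
4—9 (15): add — endpoints in different components.
The 3rd edge added is 6—7.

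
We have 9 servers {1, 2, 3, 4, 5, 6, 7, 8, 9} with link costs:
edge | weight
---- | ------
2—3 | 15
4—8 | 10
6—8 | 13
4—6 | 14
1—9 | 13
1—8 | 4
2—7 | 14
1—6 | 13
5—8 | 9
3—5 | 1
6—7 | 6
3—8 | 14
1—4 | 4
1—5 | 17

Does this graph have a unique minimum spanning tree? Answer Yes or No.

No

Kruskal: consider edges lightest-first.
3—5 (1): add — endpoints in different components.
1—4 (4): add — endpoints in different components.
1—8 (4): add — endpoints in different components.
6—7 (6): add — endpoints in different components.
5—8 (9): add — endpoints in different components.
4—8 (10): skip — 4 and 8 already connected.
1—6 (13): add — endpoints in different components.
1—9 (13): add — endpoints in different components.
6—8 (13): skip — 6 and 8 already connected.
2—7 (14): add — endpoints in different components.
Non-tree edge 6—8 has weight 13, equal to the heaviest edge on its tree cycle — swapping gives another MST of the same weight. Not unique.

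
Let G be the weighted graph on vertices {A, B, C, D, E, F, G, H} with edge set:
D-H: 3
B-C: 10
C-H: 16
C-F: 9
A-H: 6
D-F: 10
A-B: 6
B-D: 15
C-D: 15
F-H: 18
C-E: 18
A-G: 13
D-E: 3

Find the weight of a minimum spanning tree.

50

Sort edges by weight, then run Kruskal:
D-E (3): add — endpoints in different components.
D-H (3): add — endpoints in different components.
A-B (6): add — endpoints in different components.
A-H (6): add — endpoints in different components.
C-F (9): add — endpoints in different components.
B-C (10): add — endpoints in different components.
D-F (10): skip — D and F already connected.
A-G (13): add — endpoints in different components.
MST edges: D-E, D-H, A-B, A-H, C-F, B-C, A-G; total weight 3+3+6+6+9+10+13 = 50.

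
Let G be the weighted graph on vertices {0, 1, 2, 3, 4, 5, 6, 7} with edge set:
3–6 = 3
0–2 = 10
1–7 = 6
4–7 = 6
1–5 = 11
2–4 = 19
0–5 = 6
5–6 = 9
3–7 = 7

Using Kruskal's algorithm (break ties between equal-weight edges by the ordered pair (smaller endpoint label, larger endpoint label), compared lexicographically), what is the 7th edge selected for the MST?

Sort edges by weight, then run Kruskal:
3–6 (3): add — endpoints in different components.
0–5 (6): add — endpoints in different components.
1–7 (6): add — endpoints in different components.
4–7 (6): add — endpoints in different components.
3–7 (7): add — endpoints in different components.
5–6 (9): add — endpoints in different components.
0–2 (10): add — endpoints in different components.
The 7th edge added is 0–2.

0-2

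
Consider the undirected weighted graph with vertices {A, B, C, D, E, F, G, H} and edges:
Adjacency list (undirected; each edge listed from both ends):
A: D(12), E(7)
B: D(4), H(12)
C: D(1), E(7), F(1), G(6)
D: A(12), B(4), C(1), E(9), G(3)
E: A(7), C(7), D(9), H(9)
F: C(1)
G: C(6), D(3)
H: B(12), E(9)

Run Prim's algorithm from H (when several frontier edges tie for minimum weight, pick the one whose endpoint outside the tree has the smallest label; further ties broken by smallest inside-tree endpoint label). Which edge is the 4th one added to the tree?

C-D

Grow the tree from H using Prim:
Step 1: cheapest edge leaving the tree is E H (9); add E.
Step 2: cheapest edge leaving the tree is A E (7); add A.
Step 3: cheapest edge leaving the tree is C E (7); add C.
Step 4: cheapest edge leaving the tree is C D (1); add D.
Step 5: cheapest edge leaving the tree is C F (1); add F.
Step 6: cheapest edge leaving the tree is D G (3); add G.
Step 7: cheapest edge leaving the tree is B D (4); add B.
The 4th edge added is C D.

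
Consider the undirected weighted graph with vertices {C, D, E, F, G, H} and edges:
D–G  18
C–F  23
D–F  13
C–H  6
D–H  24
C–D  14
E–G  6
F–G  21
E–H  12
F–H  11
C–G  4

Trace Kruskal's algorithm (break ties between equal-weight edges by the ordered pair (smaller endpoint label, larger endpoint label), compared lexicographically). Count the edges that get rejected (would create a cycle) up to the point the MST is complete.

Sort edges by weight, then run Kruskal:
C–G (4): add — endpoints in different components.
C–H (6): add — endpoints in different components.
E–G (6): add — endpoints in different components.
F–H (11): add — endpoints in different components.
E–H (12): skip — E and H already connected.
D–F (13): add — endpoints in different components.
Edges rejected before the tree was complete: 1.

1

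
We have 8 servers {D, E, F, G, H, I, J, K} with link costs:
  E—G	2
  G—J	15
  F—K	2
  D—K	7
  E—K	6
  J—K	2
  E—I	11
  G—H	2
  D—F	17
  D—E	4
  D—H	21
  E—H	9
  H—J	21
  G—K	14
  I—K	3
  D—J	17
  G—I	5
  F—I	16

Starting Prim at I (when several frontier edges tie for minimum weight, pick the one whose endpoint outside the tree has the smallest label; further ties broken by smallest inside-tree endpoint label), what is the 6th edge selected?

Prim, starting at I.
Step 1: cheapest edge leaving the tree is I—K (3); add K.
Step 2: cheapest edge leaving the tree is F—K (2); add F.
Step 3: cheapest edge leaving the tree is J—K (2); add J.
Step 4: cheapest edge leaving the tree is G—I (5); add G.
Step 5: cheapest edge leaving the tree is E—G (2); add E.
Step 6: cheapest edge leaving the tree is G—H (2); add H.
Step 7: cheapest edge leaving the tree is D—E (4); add D.
The 6th edge added is G—H.

G-H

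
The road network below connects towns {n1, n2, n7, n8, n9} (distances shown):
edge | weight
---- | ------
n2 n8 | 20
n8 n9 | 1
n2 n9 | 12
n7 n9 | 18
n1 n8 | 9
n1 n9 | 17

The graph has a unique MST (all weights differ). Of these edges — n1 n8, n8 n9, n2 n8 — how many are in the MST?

2

Kruskal's algorithm — process edges by increasing weight (ties by edge label):
n8 n9 (1): add — endpoints in different components.
n1 n8 (9): add — endpoints in different components.
n2 n9 (12): add — endpoints in different components.
n1 n9 (17): skip — n9 and n1 already connected.
n7 n9 (18): add — endpoints in different components.
MST edge set: {n8 n9, n1 n8, n2 n9, n7 n9}.
Of the listed edges, {n1 n8, n8 n9} are in the MST → 2.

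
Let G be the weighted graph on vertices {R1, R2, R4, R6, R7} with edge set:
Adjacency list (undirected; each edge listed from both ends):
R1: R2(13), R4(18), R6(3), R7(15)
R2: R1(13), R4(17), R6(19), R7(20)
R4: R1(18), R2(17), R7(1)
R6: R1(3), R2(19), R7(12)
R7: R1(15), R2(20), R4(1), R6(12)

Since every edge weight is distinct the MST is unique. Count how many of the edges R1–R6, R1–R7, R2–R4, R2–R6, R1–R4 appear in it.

Sort edges by weight, then run Kruskal:
R4–R7 (1): add. Components now {R4,R7} {R1} {R6} {R2}
R1–R6 (3): add. Components now {R4,R7} {R1,R6} {R2}
R6–R7 (12): add. Components now {R1,R4,R6,R7} {R2}
R1–R2 (13): add. Components now {R1,R2,R4,R6,R7}
MST edge set: {R4–R7, R1–R6, R6–R7, R1–R2}.
Of the listed edges, {R1–R6} are in the MST → 1.

1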